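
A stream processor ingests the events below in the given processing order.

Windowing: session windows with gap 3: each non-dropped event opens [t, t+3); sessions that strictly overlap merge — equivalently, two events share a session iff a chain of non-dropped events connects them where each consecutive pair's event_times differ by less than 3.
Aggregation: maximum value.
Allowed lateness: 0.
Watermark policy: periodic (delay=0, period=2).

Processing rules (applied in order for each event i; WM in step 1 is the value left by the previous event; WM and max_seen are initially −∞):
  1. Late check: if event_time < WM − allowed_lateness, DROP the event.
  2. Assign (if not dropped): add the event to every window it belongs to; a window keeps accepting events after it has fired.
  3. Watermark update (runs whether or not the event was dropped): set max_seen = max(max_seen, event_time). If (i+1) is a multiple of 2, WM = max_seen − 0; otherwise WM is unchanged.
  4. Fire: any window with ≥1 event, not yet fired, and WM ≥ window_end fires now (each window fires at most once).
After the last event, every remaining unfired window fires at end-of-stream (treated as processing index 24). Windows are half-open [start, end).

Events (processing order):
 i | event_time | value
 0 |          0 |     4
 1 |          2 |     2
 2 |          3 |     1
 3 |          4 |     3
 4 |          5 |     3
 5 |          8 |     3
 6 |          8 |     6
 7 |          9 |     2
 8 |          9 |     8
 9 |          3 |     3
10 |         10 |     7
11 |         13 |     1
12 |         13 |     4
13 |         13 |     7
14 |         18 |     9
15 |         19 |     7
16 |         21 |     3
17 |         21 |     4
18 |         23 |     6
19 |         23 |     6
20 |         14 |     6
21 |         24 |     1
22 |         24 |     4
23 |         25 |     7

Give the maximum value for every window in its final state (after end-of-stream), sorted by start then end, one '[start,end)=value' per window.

i=0 t=0 v=4: → [0,3); WM=−∞
i=1 t=2 v=2: → [0,5); WM=2
i=2 t=3 v=1: → [0,6); WM=2
i=3 t=4 v=3: → [0,7); WM=4
i=4 t=5 v=3: → [0,8); WM=4
i=5 t=8 v=3: → [8,11); WM=8
i=6 t=8 v=6: → [8,11); WM=8
i=7 t=9 v=2: → [8,12); WM=9
i=8 t=9 v=8: → [8,12); WM=9
i=9 t=3 v=3: DROP (t<9-0); WM=9
i=10 t=10 v=7: → [8,13); WM=9
i=11 t=13 v=1: → [13,16); WM=13
i=12 t=13 v=4: → [13,16); WM=13
i=13 t=13 v=7: → [13,16); WM=13
i=14 t=18 v=9: → [18,21); WM=13
i=15 t=19 v=7: → [18,22); WM=19
i=16 t=21 v=3: → [18,24); WM=19
i=17 t=21 v=4: → [18,24); WM=21
i=18 t=23 v=6: → [18,26); WM=21
i=19 t=23 v=6: → [18,26); WM=23
i=20 t=14 v=6: DROP (t<23-0); WM=23
i=21 t=24 v=1: → [18,27); WM=24
i=22 t=24 v=4: → [18,27); WM=24
i=23 t=25 v=7: → [18,28); WM=25

[0,8)=4 [8,13)=8 [13,16)=7 [18,28)=9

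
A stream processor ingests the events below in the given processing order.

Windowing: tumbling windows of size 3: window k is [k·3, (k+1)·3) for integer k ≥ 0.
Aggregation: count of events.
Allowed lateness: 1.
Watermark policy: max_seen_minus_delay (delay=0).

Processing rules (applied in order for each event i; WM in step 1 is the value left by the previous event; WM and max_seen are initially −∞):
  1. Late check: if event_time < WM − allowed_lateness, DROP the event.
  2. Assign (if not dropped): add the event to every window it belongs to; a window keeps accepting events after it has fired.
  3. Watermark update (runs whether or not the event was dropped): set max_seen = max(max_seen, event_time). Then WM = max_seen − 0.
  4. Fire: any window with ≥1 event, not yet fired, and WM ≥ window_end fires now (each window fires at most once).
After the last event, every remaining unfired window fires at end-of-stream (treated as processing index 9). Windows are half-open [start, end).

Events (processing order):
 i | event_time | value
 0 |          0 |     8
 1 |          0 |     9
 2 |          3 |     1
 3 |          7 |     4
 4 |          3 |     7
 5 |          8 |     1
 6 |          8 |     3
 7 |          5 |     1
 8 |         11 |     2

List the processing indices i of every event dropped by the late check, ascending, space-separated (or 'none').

4 7

i=0 t=0 v=8: → [0,3); WM=0
i=1 t=0 v=9: → [0,3); WM=0
i=2 t=3 v=1: → [3,6); WM=3; [0,3) fires=2
i=3 t=7 v=4: → [6,9); WM=7; [3,6) fires=1
i=4 t=3 v=7: DROP (t<7-1); WM=7
i=5 t=8 v=1: → [6,9); WM=8
i=6 t=8 v=3: → [6,9); WM=8
i=7 t=5 v=1: DROP (t<8-1); WM=8
i=8 t=11 v=2: → [9,12); WM=11; [6,9) fires=3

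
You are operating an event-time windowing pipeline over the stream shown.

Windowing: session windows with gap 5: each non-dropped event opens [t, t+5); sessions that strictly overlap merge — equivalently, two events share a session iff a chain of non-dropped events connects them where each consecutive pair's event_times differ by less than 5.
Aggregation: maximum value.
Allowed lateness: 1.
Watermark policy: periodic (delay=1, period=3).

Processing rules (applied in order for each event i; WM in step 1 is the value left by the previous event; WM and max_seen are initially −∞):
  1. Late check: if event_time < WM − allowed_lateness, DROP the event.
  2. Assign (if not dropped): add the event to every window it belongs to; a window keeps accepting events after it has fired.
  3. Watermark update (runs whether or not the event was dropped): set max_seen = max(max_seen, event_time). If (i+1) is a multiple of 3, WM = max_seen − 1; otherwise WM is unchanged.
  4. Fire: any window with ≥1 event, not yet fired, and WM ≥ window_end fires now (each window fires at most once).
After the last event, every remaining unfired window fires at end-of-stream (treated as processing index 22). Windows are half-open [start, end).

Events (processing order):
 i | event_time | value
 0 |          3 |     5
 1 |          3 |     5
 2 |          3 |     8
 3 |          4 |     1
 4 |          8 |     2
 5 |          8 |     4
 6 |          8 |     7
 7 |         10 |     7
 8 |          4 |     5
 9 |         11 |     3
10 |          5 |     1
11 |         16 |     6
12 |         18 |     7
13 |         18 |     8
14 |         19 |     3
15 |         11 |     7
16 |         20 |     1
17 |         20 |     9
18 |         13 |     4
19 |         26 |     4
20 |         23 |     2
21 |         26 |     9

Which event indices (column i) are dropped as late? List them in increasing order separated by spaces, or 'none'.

i=0 t=3 v=5: → [3,8); WM=−∞
i=1 t=3 v=5: → [3,8); WM=−∞
i=2 t=3 v=8: → [3,8); WM=2
i=3 t=4 v=1: → [3,9); WM=2
i=4 t=8 v=2: → [3,13); WM=2
i=5 t=8 v=4: → [3,13); WM=7
i=6 t=8 v=7: → [3,13); WM=7
i=7 t=10 v=7: → [3,15); WM=7
i=8 t=4 v=5: DROP (t<7-1); WM=9
i=9 t=11 v=3: → [3,16); WM=9
i=10 t=5 v=1: DROP (t<9-1); WM=9
i=11 t=16 v=6: → [16,21); WM=15
i=12 t=18 v=7: → [16,23); WM=15
i=13 t=18 v=8: → [16,23); WM=15
i=14 t=19 v=3: → [16,24); WM=18
i=15 t=11 v=7: DROP (t<18-1); WM=18
i=16 t=20 v=1: → [16,25); WM=18
i=17 t=20 v=9: → [16,25); WM=19
i=18 t=13 v=4: DROP (t<19-1); WM=19
i=19 t=26 v=4: → [26,31); WM=19
i=20 t=23 v=2: → [16,31); WM=25
i=21 t=26 v=9: → [16,31); WM=25

8 10 15 18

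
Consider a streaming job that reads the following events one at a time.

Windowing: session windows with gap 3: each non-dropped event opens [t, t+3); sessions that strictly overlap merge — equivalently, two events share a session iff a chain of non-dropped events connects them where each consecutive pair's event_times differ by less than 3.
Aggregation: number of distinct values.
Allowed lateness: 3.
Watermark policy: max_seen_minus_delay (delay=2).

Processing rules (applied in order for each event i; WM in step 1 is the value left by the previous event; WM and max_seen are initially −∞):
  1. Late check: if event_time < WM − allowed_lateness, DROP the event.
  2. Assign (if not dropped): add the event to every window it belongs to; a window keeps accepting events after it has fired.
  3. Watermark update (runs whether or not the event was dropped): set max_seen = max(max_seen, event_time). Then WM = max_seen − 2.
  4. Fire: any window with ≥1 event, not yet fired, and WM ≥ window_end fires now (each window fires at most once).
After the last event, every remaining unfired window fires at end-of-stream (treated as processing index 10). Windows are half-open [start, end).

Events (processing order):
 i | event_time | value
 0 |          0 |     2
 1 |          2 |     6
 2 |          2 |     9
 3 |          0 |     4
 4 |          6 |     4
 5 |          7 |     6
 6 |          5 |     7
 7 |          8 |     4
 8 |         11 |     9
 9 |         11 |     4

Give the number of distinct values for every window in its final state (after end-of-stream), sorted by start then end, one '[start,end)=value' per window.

i=0 t=0 v=2: → [0,3); WM=-2
i=1 t=2 v=6: → [0,5); WM=0
i=2 t=2 v=9: → [0,5); WM=0
i=3 t=0 v=4: → [0,5); WM=0
i=4 t=6 v=4: → [6,9); WM=4
i=5 t=7 v=6: → [6,10); WM=5
i=6 t=5 v=7: → [5,10); WM=5
i=7 t=8 v=4: → [5,11); WM=6
i=8 t=11 v=9: → [11,14); WM=9
i=9 t=11 v=4: → [11,14); WM=9

[0,5)=4 [5,11)=3 [11,14)=2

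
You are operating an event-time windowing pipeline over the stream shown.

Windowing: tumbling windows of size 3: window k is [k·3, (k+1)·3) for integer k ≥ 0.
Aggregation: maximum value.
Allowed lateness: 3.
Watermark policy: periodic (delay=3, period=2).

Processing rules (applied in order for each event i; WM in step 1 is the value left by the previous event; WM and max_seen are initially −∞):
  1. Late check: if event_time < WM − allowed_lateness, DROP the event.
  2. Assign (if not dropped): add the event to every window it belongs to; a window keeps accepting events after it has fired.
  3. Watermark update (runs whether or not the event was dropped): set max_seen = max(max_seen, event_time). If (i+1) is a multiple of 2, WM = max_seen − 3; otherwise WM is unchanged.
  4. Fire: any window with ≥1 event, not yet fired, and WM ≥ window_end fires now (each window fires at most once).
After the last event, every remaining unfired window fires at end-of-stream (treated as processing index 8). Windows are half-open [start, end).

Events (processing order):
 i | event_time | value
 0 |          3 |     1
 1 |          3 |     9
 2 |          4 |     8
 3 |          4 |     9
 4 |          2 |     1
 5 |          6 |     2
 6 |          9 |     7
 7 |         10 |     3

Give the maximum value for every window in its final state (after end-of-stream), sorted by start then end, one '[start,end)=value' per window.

[0,3)=1 [3,6)=9 [6,9)=2 [9,12)=7

i=0 t=3 v=1: → [3,6); WM=−∞
i=1 t=3 v=9: → [3,6); WM=0
i=2 t=4 v=8: → [3,6); WM=0
i=3 t=4 v=9: → [3,6); WM=1
i=4 t=2 v=1: → [0,3); WM=1
i=5 t=6 v=2: → [6,9); WM=3; [0,3) fires=1
i=6 t=9 v=7: → [9,12); WM=3
i=7 t=10 v=3: → [9,12); WM=7; [3,6) fires=9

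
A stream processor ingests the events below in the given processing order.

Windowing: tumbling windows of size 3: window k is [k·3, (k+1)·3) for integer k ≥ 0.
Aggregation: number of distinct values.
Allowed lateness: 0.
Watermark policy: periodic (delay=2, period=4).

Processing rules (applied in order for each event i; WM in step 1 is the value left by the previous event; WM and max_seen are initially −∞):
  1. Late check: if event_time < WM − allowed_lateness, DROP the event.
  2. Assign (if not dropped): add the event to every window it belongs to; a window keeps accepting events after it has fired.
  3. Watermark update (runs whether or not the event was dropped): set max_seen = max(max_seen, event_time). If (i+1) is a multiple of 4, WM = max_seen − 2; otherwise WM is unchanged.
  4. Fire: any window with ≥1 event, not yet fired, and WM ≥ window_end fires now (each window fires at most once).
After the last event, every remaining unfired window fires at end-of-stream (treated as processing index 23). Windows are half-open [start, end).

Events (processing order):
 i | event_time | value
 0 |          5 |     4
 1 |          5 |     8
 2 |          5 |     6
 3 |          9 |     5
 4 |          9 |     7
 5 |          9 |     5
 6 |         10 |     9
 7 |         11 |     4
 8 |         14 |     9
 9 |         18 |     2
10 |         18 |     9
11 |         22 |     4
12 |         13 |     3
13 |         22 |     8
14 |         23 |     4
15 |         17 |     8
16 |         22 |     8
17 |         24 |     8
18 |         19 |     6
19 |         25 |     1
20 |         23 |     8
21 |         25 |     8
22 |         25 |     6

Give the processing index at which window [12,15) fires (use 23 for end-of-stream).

11

i=0 t=5 v=4: → [3,6); WM=−∞
i=1 t=5 v=8: → [3,6); WM=−∞
i=2 t=5 v=6: → [3,6); WM=−∞
i=3 t=9 v=5: → [9,12); WM=7; [3,6) fires=3
i=4 t=9 v=7: → [9,12); WM=7
i=5 t=9 v=5: → [9,12); WM=7
i=6 t=10 v=9: → [9,12); WM=7
i=7 t=11 v=4: → [9,12); WM=9
i=8 t=14 v=9: → [12,15); WM=9
i=9 t=18 v=2: → [18,21); WM=9
i=10 t=18 v=9: → [18,21); WM=9
i=11 t=22 v=4: → [21,24); WM=20; [9,12) fires=4 [12,15) fires=1
i=12 t=13 v=3: DROP (t<20-0); WM=20
i=13 t=22 v=8: → [21,24); WM=20
i=14 t=23 v=4: → [21,24); WM=20
i=15 t=17 v=8: DROP (t<20-0); WM=21; [18,21) fires=2
i=16 t=22 v=8: → [21,24); WM=21
i=17 t=24 v=8: → [24,27); WM=21
i=18 t=19 v=6: DROP (t<21-0); WM=21
i=19 t=25 v=1: → [24,27); WM=23
i=20 t=23 v=8: → [21,24); WM=23
i=21 t=25 v=8: → [24,27); WM=23
i=22 t=25 v=6: → [24,27); WM=23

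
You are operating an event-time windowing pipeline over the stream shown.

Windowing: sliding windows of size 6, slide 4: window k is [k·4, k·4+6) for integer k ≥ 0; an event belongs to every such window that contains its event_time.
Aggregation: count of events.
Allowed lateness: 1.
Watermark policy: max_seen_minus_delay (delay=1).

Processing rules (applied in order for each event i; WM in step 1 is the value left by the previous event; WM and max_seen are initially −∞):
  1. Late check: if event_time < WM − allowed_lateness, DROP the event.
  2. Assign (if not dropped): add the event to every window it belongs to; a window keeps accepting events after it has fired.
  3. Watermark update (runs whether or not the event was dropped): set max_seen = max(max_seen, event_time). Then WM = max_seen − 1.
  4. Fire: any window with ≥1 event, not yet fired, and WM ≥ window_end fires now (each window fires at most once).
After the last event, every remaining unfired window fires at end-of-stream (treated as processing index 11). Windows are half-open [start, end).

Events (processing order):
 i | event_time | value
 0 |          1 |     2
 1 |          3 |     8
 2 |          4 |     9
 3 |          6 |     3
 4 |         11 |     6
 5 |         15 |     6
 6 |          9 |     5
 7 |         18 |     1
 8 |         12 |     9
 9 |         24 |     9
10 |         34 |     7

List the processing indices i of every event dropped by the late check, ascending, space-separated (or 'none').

6 8

i=0 t=1 v=2: → [0,6); WM=0
i=1 t=3 v=8: → [0,6); WM=2
i=2 t=4 v=9: → [4,10),[0,6); WM=3
i=3 t=6 v=3: → [4,10); WM=5
i=4 t=11 v=6: → [8,14); WM=10; [0,6) fires=3 [4,10) fires=2
i=5 t=15 v=6: → [12,18); WM=14; [8,14) fires=1
i=6 t=9 v=5: DROP (t<14-1); WM=14
i=7 t=18 v=1: → [16,22); WM=17
i=8 t=12 v=9: DROP (t<17-1); WM=17
i=9 t=24 v=9: → [24,30),[20,26); WM=23; [12,18) fires=1 [16,22) fires=1
i=10 t=34 v=7: → [32,38); WM=33; [20,26) fires=1 [24,30) fires=1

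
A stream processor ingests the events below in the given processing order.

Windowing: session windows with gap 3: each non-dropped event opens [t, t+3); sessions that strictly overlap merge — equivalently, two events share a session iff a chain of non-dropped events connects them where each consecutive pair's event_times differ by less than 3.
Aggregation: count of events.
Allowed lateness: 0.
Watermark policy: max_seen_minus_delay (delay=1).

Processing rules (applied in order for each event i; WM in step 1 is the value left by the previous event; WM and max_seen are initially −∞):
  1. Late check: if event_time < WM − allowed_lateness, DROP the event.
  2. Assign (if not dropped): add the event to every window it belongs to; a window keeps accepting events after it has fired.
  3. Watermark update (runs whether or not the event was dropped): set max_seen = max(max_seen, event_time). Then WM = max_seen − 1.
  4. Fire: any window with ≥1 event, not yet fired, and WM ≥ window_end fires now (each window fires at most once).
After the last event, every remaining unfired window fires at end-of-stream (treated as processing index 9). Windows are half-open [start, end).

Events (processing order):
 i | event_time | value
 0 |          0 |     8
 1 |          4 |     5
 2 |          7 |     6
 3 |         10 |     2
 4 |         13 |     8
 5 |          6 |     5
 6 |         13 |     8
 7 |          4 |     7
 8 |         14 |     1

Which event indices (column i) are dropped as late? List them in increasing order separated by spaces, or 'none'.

5 7

i=0 t=0 v=8: → [0,3); WM=-1
i=1 t=4 v=5: → [4,7); WM=3
i=2 t=7 v=6: → [7,10); WM=6
i=3 t=10 v=2: → [10,13); WM=9
i=4 t=13 v=8: → [13,16); WM=12
i=5 t=6 v=5: DROP (t<12-0); WM=12
i=6 t=13 v=8: → [13,16); WM=12
i=7 t=4 v=7: DROP (t<12-0); WM=12
i=8 t=14 v=1: → [13,17); WM=13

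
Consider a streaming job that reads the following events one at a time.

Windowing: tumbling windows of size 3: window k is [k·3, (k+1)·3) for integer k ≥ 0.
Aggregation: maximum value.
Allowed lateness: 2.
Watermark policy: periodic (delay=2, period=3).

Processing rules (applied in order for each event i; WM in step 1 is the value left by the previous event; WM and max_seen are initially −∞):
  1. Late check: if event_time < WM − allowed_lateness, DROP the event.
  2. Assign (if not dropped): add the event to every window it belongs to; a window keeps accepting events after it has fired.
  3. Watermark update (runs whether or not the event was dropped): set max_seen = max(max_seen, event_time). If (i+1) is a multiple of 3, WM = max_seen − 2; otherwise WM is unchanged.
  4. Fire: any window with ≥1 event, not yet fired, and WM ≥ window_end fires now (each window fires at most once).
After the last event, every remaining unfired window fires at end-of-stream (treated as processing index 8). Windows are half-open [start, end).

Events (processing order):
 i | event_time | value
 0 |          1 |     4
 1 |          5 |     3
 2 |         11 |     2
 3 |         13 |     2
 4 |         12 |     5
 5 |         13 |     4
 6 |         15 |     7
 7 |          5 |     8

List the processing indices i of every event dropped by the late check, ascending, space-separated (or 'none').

i=0 t=1 v=4: → [0,3); WM=−∞
i=1 t=5 v=3: → [3,6); WM=−∞
i=2 t=11 v=2: → [9,12); WM=9; [0,3) fires=4 [3,6) fires=3
i=3 t=13 v=2: → [12,15); WM=9
i=4 t=12 v=5: → [12,15); WM=9
i=5 t=13 v=4: → [12,15); WM=11
i=6 t=15 v=7: → [15,18); WM=11
i=7 t=5 v=8: DROP (t<11-2); WM=11

7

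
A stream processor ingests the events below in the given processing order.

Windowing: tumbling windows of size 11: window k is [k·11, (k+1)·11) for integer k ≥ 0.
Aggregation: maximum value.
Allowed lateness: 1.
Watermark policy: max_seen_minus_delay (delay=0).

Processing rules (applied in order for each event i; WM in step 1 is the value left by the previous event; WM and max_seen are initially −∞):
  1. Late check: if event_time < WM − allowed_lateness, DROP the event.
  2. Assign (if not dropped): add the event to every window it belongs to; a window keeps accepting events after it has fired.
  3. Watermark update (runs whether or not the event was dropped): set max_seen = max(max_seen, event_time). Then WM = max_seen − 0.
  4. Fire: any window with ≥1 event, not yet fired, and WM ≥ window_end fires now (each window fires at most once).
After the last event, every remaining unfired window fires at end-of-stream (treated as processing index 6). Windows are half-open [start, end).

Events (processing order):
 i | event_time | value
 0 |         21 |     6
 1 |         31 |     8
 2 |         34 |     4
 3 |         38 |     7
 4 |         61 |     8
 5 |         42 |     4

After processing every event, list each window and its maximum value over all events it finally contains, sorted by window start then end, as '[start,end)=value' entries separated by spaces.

i=0 t=21 v=6: → [11,22); WM=21
i=1 t=31 v=8: → [22,33); WM=31; [11,22) fires=6
i=2 t=34 v=4: → [33,44); WM=34; [22,33) fires=8
i=3 t=38 v=7: → [33,44); WM=38
i=4 t=61 v=8: → [55,66); WM=61; [33,44) fires=7
i=5 t=42 v=4: DROP (t<61-1); WM=61

[11,22)=6 [22,33)=8 [33,44)=7 [55,66)=8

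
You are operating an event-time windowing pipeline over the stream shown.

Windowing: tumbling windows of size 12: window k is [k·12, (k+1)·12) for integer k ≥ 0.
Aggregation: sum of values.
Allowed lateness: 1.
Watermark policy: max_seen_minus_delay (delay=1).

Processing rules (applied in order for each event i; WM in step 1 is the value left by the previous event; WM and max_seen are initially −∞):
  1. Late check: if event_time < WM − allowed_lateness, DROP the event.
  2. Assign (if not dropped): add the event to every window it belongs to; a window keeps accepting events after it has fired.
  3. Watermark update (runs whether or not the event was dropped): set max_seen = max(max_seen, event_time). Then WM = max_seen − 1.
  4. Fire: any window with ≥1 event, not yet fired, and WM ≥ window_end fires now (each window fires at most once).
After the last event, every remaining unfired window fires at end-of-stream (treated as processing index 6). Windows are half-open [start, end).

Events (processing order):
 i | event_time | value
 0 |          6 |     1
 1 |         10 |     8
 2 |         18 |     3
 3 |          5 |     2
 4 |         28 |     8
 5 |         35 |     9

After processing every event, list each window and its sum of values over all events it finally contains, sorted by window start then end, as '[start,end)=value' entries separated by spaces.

[0,12)=9 [12,24)=3 [24,36)=17

i=0 t=6 v=1: → [0,12); WM=5
i=1 t=10 v=8: → [0,12); WM=9
i=2 t=18 v=3: → [12,24); WM=17; [0,12) fires=9
i=3 t=5 v=2: DROP (t<17-1); WM=17
i=4 t=28 v=8: → [24,36); WM=27; [12,24) fires=3
i=5 t=35 v=9: → [24,36); WM=34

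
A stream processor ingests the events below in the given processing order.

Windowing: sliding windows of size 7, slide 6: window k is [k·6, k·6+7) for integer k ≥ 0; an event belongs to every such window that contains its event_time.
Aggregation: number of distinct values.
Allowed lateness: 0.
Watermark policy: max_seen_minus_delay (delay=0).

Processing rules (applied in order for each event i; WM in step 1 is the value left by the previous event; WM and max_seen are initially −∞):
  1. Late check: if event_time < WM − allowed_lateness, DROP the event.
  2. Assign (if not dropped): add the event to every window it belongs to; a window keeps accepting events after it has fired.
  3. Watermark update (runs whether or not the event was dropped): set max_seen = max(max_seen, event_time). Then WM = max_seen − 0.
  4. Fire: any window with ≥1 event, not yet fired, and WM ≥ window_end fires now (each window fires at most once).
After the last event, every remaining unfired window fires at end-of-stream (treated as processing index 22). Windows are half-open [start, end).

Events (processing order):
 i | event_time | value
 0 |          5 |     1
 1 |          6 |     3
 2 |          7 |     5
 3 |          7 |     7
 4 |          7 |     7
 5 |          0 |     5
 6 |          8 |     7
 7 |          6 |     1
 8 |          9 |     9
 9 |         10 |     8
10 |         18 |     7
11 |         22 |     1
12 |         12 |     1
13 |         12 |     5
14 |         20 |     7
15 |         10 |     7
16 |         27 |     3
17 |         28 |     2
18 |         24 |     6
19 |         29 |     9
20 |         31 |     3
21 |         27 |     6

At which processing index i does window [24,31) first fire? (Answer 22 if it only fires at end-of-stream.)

i=0 t=5 v=1: → [0,7); WM=5
i=1 t=6 v=3: → [6,13),[0,7); WM=6
i=2 t=7 v=5: → [6,13); WM=7; [0,7) fires=2
i=3 t=7 v=7: → [6,13); WM=7
i=4 t=7 v=7: → [6,13); WM=7
i=5 t=0 v=5: DROP (t<7-0); WM=7
i=6 t=8 v=7: → [6,13); WM=8
i=7 t=6 v=1: DROP (t<8-0); WM=8
i=8 t=9 v=9: → [6,13); WM=9
i=9 t=10 v=8: → [6,13); WM=10
i=10 t=18 v=7: → [18,25),[12,19); WM=18; [6,13) fires=5
i=11 t=22 v=1: → [18,25); WM=22; [12,19) fires=1
i=12 t=12 v=1: DROP (t<22-0); WM=22
i=13 t=12 v=5: DROP (t<22-0); WM=22
i=14 t=20 v=7: DROP (t<22-0); WM=22
i=15 t=10 v=7: DROP (t<22-0); WM=22
i=16 t=27 v=3: → [24,31); WM=27; [18,25) fires=2
i=17 t=28 v=2: → [24,31); WM=28
i=18 t=24 v=6: DROP (t<28-0); WM=28
i=19 t=29 v=9: → [24,31); WM=29
i=20 t=31 v=3: → [30,37); WM=31; [24,31) fires=3
i=21 t=27 v=6: DROP (t<31-0); WM=31

20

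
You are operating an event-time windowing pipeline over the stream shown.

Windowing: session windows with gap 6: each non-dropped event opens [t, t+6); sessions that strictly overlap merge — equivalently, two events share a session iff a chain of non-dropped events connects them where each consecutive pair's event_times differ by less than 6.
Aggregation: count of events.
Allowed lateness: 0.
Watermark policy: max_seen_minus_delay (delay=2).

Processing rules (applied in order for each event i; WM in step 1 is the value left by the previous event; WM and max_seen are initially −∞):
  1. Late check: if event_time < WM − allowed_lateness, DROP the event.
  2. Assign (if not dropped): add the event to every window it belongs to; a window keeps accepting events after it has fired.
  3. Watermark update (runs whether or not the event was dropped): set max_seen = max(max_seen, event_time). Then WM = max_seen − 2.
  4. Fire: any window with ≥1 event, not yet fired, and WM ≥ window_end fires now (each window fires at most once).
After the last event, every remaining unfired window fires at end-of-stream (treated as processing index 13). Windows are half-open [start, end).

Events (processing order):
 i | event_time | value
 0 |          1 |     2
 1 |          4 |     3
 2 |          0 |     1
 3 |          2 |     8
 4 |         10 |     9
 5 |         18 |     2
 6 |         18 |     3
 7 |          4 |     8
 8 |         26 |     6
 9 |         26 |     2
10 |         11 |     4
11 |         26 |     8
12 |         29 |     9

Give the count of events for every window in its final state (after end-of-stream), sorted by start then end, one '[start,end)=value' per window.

[1,10)=3 [10,16)=1 [18,24)=2 [26,35)=4

i=0 t=1 v=2: → [1,7); WM=-1
i=1 t=4 v=3: → [1,10); WM=2
i=2 t=0 v=1: DROP (t<2-0); WM=2
i=3 t=2 v=8: → [1,10); WM=2
i=4 t=10 v=9: → [10,16); WM=8
i=5 t=18 v=2: → [18,24); WM=16
i=6 t=18 v=3: → [18,24); WM=16
i=7 t=4 v=8: DROP (t<16-0); WM=16
i=8 t=26 v=6: → [26,32); WM=24
i=9 t=26 v=2: → [26,32); WM=24
i=10 t=11 v=4: DROP (t<24-0); WM=24
i=11 t=26 v=8: → [26,32); WM=24
i=12 t=29 v=9: → [26,35); WM=27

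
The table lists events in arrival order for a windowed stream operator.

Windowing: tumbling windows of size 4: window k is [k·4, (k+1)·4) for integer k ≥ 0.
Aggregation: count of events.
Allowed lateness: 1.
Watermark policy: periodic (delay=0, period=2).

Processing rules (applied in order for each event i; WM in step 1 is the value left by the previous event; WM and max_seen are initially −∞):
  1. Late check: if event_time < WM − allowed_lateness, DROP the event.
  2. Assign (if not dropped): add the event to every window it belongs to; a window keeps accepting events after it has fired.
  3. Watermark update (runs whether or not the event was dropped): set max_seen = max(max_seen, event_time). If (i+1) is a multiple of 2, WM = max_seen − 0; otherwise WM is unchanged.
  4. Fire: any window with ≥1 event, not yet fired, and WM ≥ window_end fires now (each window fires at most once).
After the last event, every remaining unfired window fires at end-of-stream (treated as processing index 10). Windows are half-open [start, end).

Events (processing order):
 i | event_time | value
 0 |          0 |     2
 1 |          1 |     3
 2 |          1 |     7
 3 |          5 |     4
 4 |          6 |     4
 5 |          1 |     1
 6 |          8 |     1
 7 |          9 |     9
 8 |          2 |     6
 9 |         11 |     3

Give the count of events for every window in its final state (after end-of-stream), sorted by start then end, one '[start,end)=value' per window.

[0,4)=3 [4,8)=2 [8,12)=3

i=0 t=0 v=2: → [0,4); WM=−∞
i=1 t=1 v=3: → [0,4); WM=1
i=2 t=1 v=7: → [0,4); WM=1
i=3 t=5 v=4: → [4,8); WM=5; [0,4) fires=3
i=4 t=6 v=4: → [4,8); WM=5
i=5 t=1 v=1: DROP (t<5-1); WM=6
i=6 t=8 v=1: → [8,12); WM=6
i=7 t=9 v=9: → [8,12); WM=9; [4,8) fires=2
i=8 t=2 v=6: DROP (t<9-1); WM=9
i=9 t=11 v=3: → [8,12); WM=11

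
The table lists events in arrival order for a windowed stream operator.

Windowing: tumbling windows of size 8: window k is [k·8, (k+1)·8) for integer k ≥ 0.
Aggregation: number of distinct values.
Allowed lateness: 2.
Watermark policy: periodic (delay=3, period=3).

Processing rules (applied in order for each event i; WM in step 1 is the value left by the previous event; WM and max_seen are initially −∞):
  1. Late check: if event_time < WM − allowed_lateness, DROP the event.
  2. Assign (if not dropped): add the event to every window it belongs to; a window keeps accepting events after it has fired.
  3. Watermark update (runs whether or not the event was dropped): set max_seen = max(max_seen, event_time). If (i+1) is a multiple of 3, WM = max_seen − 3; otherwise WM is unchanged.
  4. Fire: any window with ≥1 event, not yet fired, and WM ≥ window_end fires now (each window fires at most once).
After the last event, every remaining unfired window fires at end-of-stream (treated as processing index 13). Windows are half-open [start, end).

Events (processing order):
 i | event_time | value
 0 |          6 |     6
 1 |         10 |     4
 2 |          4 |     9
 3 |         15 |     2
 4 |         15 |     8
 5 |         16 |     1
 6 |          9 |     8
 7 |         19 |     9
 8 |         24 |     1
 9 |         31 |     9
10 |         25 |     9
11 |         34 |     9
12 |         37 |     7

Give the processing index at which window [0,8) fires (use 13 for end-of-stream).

5

i=0 t=6 v=6: → [0,8); WM=−∞
i=1 t=10 v=4: → [8,16); WM=−∞
i=2 t=4 v=9: → [0,8); WM=7
i=3 t=15 v=2: → [8,16); WM=7
i=4 t=15 v=8: → [8,16); WM=7
i=5 t=16 v=1: → [16,24); WM=13; [0,8) fires=2
i=6 t=9 v=8: DROP (t<13-2); WM=13
i=7 t=19 v=9: → [16,24); WM=13
i=8 t=24 v=1: → [24,32); WM=21; [8,16) fires=3
i=9 t=31 v=9: → [24,32); WM=21
i=10 t=25 v=9: → [24,32); WM=21
i=11 t=34 v=9: → [32,40); WM=31; [16,24) fires=2
i=12 t=37 v=7: → [32,40); WM=31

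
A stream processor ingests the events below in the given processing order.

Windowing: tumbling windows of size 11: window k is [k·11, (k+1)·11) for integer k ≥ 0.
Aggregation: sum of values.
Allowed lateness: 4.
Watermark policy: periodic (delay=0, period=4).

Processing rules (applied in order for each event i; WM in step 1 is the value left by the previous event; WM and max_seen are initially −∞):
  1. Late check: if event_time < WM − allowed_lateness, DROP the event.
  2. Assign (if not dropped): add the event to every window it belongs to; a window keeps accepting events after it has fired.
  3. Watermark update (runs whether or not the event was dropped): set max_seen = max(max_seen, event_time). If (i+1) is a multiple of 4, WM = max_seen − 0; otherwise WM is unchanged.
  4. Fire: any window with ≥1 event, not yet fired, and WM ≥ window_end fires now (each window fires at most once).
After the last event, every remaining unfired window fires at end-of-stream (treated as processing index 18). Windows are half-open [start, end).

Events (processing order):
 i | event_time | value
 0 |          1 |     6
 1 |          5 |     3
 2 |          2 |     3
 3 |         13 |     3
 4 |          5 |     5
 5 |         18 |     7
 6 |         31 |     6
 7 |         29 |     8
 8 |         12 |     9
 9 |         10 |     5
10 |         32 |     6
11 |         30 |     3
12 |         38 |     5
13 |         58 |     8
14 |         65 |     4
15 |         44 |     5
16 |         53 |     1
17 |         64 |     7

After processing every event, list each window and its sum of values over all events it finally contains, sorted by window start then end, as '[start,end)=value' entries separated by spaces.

[0,11)=12 [11,22)=10 [22,33)=23 [33,44)=5 [44,55)=5 [55,66)=19

i=0 t=1 v=6: → [0,11); WM=−∞
i=1 t=5 v=3: → [0,11); WM=−∞
i=2 t=2 v=3: → [0,11); WM=−∞
i=3 t=13 v=3: → [11,22); WM=13; [0,11) fires=12
i=4 t=5 v=5: DROP (t<13-4); WM=13
i=5 t=18 v=7: → [11,22); WM=13
i=6 t=31 v=6: → [22,33); WM=13
i=7 t=29 v=8: → [22,33); WM=31; [11,22) fires=10
i=8 t=12 v=9: DROP (t<31-4); WM=31
i=9 t=10 v=5: DROP (t<31-4); WM=31
i=10 t=32 v=6: → [22,33); WM=31
i=11 t=30 v=3: → [22,33); WM=32
i=12 t=38 v=5: → [33,44); WM=32
i=13 t=58 v=8: → [55,66); WM=32
i=14 t=65 v=4: → [55,66); WM=32
i=15 t=44 v=5: → [44,55); WM=65; [22,33) fires=23 [33,44) fires=5 [44,55) fires=5
i=16 t=53 v=1: DROP (t<65-4); WM=65
i=17 t=64 v=7: → [55,66); WM=65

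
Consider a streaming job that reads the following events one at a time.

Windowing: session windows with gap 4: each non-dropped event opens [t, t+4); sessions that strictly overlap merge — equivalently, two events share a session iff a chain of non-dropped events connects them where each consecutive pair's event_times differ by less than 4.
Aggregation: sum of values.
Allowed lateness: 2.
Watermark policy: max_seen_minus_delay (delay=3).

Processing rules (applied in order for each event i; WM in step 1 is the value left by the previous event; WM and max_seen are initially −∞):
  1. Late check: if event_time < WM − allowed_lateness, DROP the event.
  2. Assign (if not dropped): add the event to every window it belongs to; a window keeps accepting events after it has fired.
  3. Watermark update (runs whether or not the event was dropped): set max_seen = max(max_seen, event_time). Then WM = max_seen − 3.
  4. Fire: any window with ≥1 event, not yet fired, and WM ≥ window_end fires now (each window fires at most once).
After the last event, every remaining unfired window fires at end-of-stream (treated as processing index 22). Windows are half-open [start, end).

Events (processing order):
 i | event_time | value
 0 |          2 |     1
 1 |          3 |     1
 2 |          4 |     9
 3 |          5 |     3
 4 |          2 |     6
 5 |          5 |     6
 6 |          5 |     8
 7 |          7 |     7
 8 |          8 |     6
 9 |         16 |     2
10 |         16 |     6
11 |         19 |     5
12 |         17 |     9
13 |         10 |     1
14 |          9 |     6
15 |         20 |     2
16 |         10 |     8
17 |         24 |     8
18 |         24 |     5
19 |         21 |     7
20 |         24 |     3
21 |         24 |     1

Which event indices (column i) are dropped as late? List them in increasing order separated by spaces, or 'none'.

13 14 16

i=0 t=2 v=1: → [2,6); WM=-1
i=1 t=3 v=1: → [2,7); WM=0
i=2 t=4 v=9: → [2,8); WM=1
i=3 t=5 v=3: → [2,9); WM=2
i=4 t=2 v=6: → [2,9); WM=2
i=5 t=5 v=6: → [2,9); WM=2
i=6 t=5 v=8: → [2,9); WM=2
i=7 t=7 v=7: → [2,11); WM=4
i=8 t=8 v=6: → [2,12); WM=5
i=9 t=16 v=2: → [16,20); WM=13
i=10 t=16 v=6: → [16,20); WM=13
i=11 t=19 v=5: → [16,23); WM=16
i=12 t=17 v=9: → [16,23); WM=16
i=13 t=10 v=1: DROP (t<16-2); WM=16
i=14 t=9 v=6: DROP (t<16-2); WM=16
i=15 t=20 v=2: → [16,24); WM=17
i=16 t=10 v=8: DROP (t<17-2); WM=17
i=17 t=24 v=8: → [24,28); WM=21
i=18 t=24 v=5: → [24,28); WM=21
i=19 t=21 v=7: → [16,28); WM=21
i=20 t=24 v=3: → [16,28); WM=21
i=21 t=24 v=1: → [16,28); WM=21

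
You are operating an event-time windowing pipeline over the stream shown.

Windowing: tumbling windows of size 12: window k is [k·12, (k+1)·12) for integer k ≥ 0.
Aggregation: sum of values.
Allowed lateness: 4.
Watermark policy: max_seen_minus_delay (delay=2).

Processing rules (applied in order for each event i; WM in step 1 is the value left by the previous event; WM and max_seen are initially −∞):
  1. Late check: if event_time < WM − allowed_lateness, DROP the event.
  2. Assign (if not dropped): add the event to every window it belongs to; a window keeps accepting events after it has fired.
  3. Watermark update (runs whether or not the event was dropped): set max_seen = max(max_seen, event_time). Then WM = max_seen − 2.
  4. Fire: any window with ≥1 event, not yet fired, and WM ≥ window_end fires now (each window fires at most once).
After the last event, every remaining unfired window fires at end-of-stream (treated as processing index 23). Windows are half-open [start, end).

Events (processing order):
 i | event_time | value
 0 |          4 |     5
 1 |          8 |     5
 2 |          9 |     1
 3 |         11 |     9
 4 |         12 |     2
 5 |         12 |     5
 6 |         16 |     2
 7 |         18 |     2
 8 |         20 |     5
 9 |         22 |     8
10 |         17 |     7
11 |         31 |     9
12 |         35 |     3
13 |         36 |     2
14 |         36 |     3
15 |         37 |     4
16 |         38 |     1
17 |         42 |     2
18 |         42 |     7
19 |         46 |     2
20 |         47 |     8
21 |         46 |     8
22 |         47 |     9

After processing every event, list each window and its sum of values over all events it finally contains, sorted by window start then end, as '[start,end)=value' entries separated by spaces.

i=0 t=4 v=5: → [0,12); WM=2
i=1 t=8 v=5: → [0,12); WM=6
i=2 t=9 v=1: → [0,12); WM=7
i=3 t=11 v=9: → [0,12); WM=9
i=4 t=12 v=2: → [12,24); WM=10
i=5 t=12 v=5: → [12,24); WM=10
i=6 t=16 v=2: → [12,24); WM=14; [0,12) fires=20
i=7 t=18 v=2: → [12,24); WM=16
i=8 t=20 v=5: → [12,24); WM=18
i=9 t=22 v=8: → [12,24); WM=20
i=10 t=17 v=7: → [12,24); WM=20
i=11 t=31 v=9: → [24,36); WM=29; [12,24) fires=31
i=12 t=35 v=3: → [24,36); WM=33
i=13 t=36 v=2: → [36,48); WM=34
i=14 t=36 v=3: → [36,48); WM=34
i=15 t=37 v=4: → [36,48); WM=35
i=16 t=38 v=1: → [36,48); WM=36; [24,36) fires=12
i=17 t=42 v=2: → [36,48); WM=40
i=18 t=42 v=7: → [36,48); WM=40
i=19 t=46 v=2: → [36,48); WM=44
i=20 t=47 v=8: → [36,48); WM=45
i=21 t=46 v=8: → [36,48); WM=45
i=22 t=47 v=9: → [36,48); WM=45

[0,12)=20 [12,24)=31 [24,36)=12 [36,48)=46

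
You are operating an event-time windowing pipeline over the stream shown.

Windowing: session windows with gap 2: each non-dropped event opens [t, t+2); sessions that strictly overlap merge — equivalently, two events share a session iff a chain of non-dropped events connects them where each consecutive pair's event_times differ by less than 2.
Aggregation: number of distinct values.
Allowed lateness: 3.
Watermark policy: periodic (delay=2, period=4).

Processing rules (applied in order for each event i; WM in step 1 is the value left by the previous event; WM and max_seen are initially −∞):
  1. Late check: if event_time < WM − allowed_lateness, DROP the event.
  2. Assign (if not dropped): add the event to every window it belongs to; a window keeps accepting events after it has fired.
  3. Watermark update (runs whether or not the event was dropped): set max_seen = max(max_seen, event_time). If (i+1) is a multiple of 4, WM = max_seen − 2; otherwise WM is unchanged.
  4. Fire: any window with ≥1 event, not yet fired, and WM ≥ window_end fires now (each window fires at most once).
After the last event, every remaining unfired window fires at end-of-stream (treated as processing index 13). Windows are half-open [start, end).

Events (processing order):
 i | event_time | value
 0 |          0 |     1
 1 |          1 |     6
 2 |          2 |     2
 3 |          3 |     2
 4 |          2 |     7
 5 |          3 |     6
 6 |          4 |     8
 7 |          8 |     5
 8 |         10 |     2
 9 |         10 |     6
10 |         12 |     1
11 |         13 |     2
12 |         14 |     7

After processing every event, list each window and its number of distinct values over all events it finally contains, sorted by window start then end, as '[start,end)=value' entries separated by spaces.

i=0 t=0 v=1: → [0,2); WM=−∞
i=1 t=1 v=6: → [0,3); WM=−∞
i=2 t=2 v=2: → [0,4); WM=−∞
i=3 t=3 v=2: → [0,5); WM=1
i=4 t=2 v=7: → [0,5); WM=1
i=5 t=3 v=6: → [0,5); WM=1
i=6 t=4 v=8: → [0,6); WM=1
i=7 t=8 v=5: → [8,10); WM=6
i=8 t=10 v=2: → [10,12); WM=6
i=9 t=10 v=6: → [10,12); WM=6
i=10 t=12 v=1: → [12,14); WM=6
i=11 t=13 v=2: → [12,15); WM=11
i=12 t=14 v=7: → [12,16); WM=11

[0,6)=5 [8,10)=1 [10,12)=2 [12,16)=3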